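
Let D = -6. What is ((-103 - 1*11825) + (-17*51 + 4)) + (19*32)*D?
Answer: -16439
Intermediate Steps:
((-103 - 1*11825) + (-17*51 + 4)) + (19*32)*D = ((-103 - 1*11825) + (-17*51 + 4)) + (19*32)*(-6) = ((-103 - 11825) + (-867 + 4)) + 608*(-6) = (-11928 - 863) - 3648 = -12791 - 3648 = -16439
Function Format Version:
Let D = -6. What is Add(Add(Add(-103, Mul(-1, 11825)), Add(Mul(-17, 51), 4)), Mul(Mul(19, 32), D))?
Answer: -16439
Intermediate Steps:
Add(Add(Add(-103, Mul(-1, 11825)), Add(Mul(-17, 51), 4)), Mul(Mul(19, 32), D)) = Add(Add(Add(-103, Mul(-1, 11825)), Add(Mul(-17, 51), 4)), Mul(Mul(19, 32), -6)) = Add(Add(Add(-103, -11825), Add(-867, 4)), Mul(608, -6)) = Add(Add(-11928, -863), -3648) = Add(-12791, -3648) = -16439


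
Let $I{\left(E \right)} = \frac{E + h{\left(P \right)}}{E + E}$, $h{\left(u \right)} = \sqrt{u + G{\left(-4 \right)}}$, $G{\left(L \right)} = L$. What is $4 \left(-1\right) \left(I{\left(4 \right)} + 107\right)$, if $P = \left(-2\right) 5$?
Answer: $-430 - \frac{i \sqrt{14}}{2} \approx -430.0 - 1.8708 i$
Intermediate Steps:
$P = -10$
$h{\left(u \right)} = \sqrt{-4 + u}$ ($h{\left(u \right)} = \sqrt{u - 4} = \sqrt{-4 + u}$)
$I{\left(E \right)} = \frac{E + i \sqrt{14}}{2 E}$ ($I{\left(E \right)} = \frac{E + \sqrt{-4 - 10}}{E + E} = \frac{E + \sqrt{-14}}{2 E} = \left(E + i \sqrt{14}\right) \frac{1}{2 E} = \frac{E + i \sqrt{14}}{2 E}$)
$4 \left(-1\right) \left(I{\left(4 \right)} + 107\right) = 4 \left(-1\right) \left(\frac{4 + i \sqrt{14}}{2 \cdot 4} + 107\right) = - 4 \left(\frac{1}{2} \cdot \frac{1}{4} \left(4 + i \sqrt{14}\right) + 107\right) = - 4 \left(\left(\frac{1}{2} + \frac{i \sqrt{14}}{8}\right) + 107\right) = - 4 \left(\frac{215}{2} + \frac{i \sqrt{14}}{8}\right) = -430 - \frac{i \sqrt{14}}{2}$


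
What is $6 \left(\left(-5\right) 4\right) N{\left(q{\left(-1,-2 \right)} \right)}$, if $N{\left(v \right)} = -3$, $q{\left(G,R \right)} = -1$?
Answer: $360$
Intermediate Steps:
$6 \left(\left(-5\right) 4\right) N{\left(q{\left(-1,-2 \right)} \right)} = 6 \left(\left(-5\right) 4\right) \left(-3\right) = 6 \left(-20\right) \left(-3\right) = \left(-120\right) \left(-3\right) = 360$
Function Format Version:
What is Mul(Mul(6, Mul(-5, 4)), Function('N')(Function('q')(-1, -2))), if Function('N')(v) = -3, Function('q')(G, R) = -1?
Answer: 360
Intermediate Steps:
Mul(Mul(6, Mul(-5, 4)), Function('N')(Function('q')(-1, -2))) = Mul(Mul(6, Mul(-5, 4)), -3) = Mul(Mul(6, -20), -3) = Mul(-120, -3) = 360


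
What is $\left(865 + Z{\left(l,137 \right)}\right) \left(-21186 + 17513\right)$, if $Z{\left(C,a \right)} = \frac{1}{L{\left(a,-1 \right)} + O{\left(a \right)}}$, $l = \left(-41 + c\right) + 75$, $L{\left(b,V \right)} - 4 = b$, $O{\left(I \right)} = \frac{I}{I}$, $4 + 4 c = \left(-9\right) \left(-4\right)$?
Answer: $- \frac{451158263}{142} \approx -3.1772 \cdot 10^{6}$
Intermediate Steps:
$c = 8$ ($c = -1 + \frac{\left(-9\right) \left(-4\right)}{4} = -1 + \frac{1}{4} \cdot 36 = -1 + 9 = 8$)
$O{\left(I \right)} = 1$
$L{\left(b,V \right)} = 4 + b$
$l = 42$ ($l = \left(-41 + 8\right) + 75 = -33 + 75 = 42$)
$Z{\left(C,a \right)} = \frac{1}{5 + a}$ ($Z{\left(C,a \right)} = \frac{1}{\left(4 + a\right) + 1} = \frac{1}{5 + a}$)
$\left(865 + Z{\left(l,137 \right)}\right) \left(-21186 + 17513\right) = \left(865 + \frac{1}{5 + 137}\right) \left(-21186 + 17513\right) = \left(865 + \frac{1}{142}\right) \left(-3673\right) = \frac{122831}{142} \left(-3673\right) = - \frac{451158263}{142}$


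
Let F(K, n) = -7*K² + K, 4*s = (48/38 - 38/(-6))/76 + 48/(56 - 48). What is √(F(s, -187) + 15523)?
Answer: √4656499450457/17328 ≈ 124.53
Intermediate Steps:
s = 26425/17328 (s = ((48/38 - 38/(-6))/76 + 48/(56 - 48))/4 = ((48*(1/38) - 38*(-⅙))*(1/76) + 48/8)/4 = ((24/19 + 19/3)*(1/76) + 48*(⅛))/4 = ((433/57)*(1/76) + 6)/4 = (433/4332 + 6)/4 = (¼)*(26425/4332) = 26425/17328 ≈ 1.5250)
F(K, n) = K - 7*K²
√(F(s, -187) + 15523) = √(26425*(1 - 7*26425/17328)/17328 + 15523) = √(26425*(1 - 184975/17328)/17328 + 15523) = √((26425/17328)*(-167647/17328) + 15523) = √(-4430071975/300259584 + 15523) = √(4656499450457/300259584) = √4656499450457/17328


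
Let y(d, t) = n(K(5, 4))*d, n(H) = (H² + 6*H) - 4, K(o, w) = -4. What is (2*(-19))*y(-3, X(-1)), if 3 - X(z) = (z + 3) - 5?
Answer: -1368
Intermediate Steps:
X(z) = 5 - z (X(z) = 3 - ((z + 3) - 5) = 3 - ((3 + z) - 5) = 3 - (-2 + z) = 3 + (2 - z) = 5 - z)
n(H) = -4 + H² + 6*H
y(d, t) = -12*d (y(d, t) = (-4 + (-4)² + 6*(-4))*d = (-4 + 16 - 24)*d = -12*d)
(2*(-19))*y(-3, X(-1)) = (2*(-19))*(-12*(-3)) = -38*36 = -1368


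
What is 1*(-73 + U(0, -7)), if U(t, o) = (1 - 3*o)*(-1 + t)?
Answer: -95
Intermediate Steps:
1*(-73 + U(0, -7)) = 1*(-73 + (-1 + 0 + 3*(-7) - 3*(-7)*0)) = 1*(-73 + (-1 + 0 - 21 + 0)) = 1*(-73 - 22) = 1*(-95) = -95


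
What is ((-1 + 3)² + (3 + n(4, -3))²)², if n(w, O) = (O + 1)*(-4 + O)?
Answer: 85849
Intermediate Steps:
n(w, O) = (1 + O)*(-4 + O)
((-1 + 3)² + (3 + n(4, -3))²)² = ((-1 + 3)² + (3 + (-4 + (-3)² - 3*(-3)))²)² = (2² + (3 + (-4 + 9 + 9))²)² = (4 + (3 + 14)²)² = (4 + 17²)² = (4 + 289)² = 293² = 85849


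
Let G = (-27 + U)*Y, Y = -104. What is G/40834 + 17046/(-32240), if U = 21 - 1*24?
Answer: -148866891/329122040 ≈ -0.45232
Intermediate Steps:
U = -3 (U = 21 - 24 = -3)
G = 3120 (G = (-27 - 3)*(-104) = -30*(-104) = 3120)
G/40834 + 17046/(-32240) = 3120/40834 + 17046/(-32240) = 3120*(1/40834) + 17046*(-1/32240) = 1560/20417 - 8523/16120 = -148866891/329122040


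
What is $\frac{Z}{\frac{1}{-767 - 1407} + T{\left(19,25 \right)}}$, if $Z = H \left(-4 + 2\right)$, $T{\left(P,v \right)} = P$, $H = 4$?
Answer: $- \frac{17392}{41305} \approx -0.42106$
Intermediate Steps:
$Z = -8$ ($Z = 4 \left(-4 + 2\right) = 4 \left(-2\right) = -8$)
$\frac{Z}{\frac{1}{-767 - 1407} + T{\left(19,25 \right)}} = - \frac{8}{\frac{1}{-767 - 1407} + 19} = - \frac{8}{\frac{1}{-2174} + 19} = - \frac{8}{- \frac{1}{2174} + 19} = - \frac{8}{\frac{41305}{2174}} = \left(-8\right) \frac{2174}{41305} = - \frac{17392}{41305}$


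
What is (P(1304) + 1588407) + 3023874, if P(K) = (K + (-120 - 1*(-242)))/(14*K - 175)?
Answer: 83394654187/18081 ≈ 4.6123e+6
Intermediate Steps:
P(K) = (122 + K)/(-175 + 14*K) (P(K) = (K + (-120 + 242))/(-175 + 14*K) = (K + 122)/(-175 + 14*K) = (122 + K)/(-175 + 14*K))
(P(1304) + 1588407) + 3023874 = ((122 + 1304)/(7*(-25 + 2*1304)) + 1588407) + 3023874 = ((1/7)*1426/(-25 + 2608) + 1588407) + 3023874 = ((1/7)*1426/2583 + 1588407) + 3023874 = ((1/7)*(1/2583)*1426 + 1588407) + 3023874 = (1426/18081 + 1588407) + 3023874 = 28719988393/18081 + 3023874 = 83394654187/18081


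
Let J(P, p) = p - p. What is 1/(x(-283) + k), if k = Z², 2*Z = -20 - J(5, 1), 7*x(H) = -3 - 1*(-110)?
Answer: 7/807 ≈ 0.0086741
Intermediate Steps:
J(P, p) = 0
x(H) = 107/7 (x(H) = (-3 - 1*(-110))/7 = (-3 + 110)/7 = (⅐)*107 = 107/7)
Z = -10 (Z = (-20 - 1*0)/2 = (-20 + 0)/2 = (½)*(-20) = -10)
k = 100 (k = (-10)² = 100)
1/(x(-283) + k) = 1/(107/7 + 100) = 1/(807/7) = 7/807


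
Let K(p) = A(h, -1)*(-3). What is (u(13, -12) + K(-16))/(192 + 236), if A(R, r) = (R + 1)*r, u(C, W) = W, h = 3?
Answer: 0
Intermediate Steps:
A(R, r) = r*(1 + R) (A(R, r) = (1 + R)*r = r*(1 + R))
K(p) = 12 (K(p) = -(1 + 3)*(-3) = -1*4*(-3) = -4*(-3) = 12)
(u(13, -12) + K(-16))/(192 + 236) = (-12 + 12)/(192 + 236) = 0/428 = 0*(1/428) = 0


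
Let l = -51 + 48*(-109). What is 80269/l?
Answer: -80269/5283 ≈ -15.194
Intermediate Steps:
l = -5283 (l = -51 - 5232 = -5283)
80269/l = 80269/(-5283) = 80269*(-1/5283) = -80269/5283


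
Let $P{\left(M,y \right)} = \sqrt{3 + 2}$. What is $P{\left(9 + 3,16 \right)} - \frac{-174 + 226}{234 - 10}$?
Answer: $- \frac{13}{56} + \sqrt{5} \approx 2.0039$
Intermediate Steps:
$P{\left(M,y \right)} = \sqrt{5}$
$P{\left(9 + 3,16 \right)} - \frac{-174 + 226}{234 - 10} = \sqrt{5} - \frac{-174 + 226}{234 - 10} = \sqrt{5} - \frac{52}{224} = \sqrt{5} - 52 \cdot \frac{1}{224} = \sqrt{5} - \frac{13}{56} = - \frac{13}{56} + \sqrt{5}$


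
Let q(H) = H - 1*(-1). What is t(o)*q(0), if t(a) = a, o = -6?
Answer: -6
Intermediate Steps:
q(H) = 1 + H (q(H) = H + 1 = 1 + H)
t(o)*q(0) = -6*(1 + 0) = -6*1 = -6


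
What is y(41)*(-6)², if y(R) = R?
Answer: 1476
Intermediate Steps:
y(41)*(-6)² = 41*(-6)² = 41*36 = 1476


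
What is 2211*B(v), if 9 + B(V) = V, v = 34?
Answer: 55275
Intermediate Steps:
B(V) = -9 + V
2211*B(v) = 2211*(-9 + 34) = 2211*25 = 55275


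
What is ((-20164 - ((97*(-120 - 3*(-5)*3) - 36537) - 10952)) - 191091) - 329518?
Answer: -486009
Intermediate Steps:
((-20164 - ((97*(-120 - 3*(-5)*3) - 36537) - 10952)) - 191091) - 329518 = ((-20164 - ((97*(-120 + 15*3) - 36537) - 10952)) - 191091) - 329518 = ((-20164 - ((97*(-120 + 45) - 36537) - 10952)) - 191091) - 329518 = ((-20164 - ((97*(-75) - 36537) - 10952)) - 191091) - 329518 = ((-20164 - ((-7275 - 36537) - 10952)) - 191091) - 329518 = ((-20164 - (-43812 - 10952)) - 191091) - 329518 = ((-20164 - 1*(-54764)) - 191091) - 329518 = ((-20164 + 54764) - 191091) - 329518 = (34600 - 191091) - 329518 = -156491 - 329518 = -486009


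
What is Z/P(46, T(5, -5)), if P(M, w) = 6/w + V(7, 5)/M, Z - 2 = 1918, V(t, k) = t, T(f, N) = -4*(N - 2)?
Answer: 309120/59 ≈ 5239.3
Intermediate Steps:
T(f, N) = 8 - 4*N (T(f, N) = -4*(-2 + N) = 8 - 4*N)
Z = 1920 (Z = 2 + 1918 = 1920)
P(M, w) = 6/w + 7/M
Z/P(46, T(5, -5)) = 1920/(6/(8 - 4*(-5)) + 7/46) = 1920/(6/(8 + 20) + 7*(1/46)) = 1920/(6/28 + 7/46) = 1920/(6*(1/28) + 7/46) = 1920/(3/14 + 7/46) = 1920/(59/161) = 1920*(161/59) = 309120/59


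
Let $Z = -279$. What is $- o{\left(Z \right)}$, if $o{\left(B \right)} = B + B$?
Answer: $558$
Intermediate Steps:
$o{\left(B \right)} = 2 B$
$- o{\left(Z \right)} = - 2 \left(-279\right) = \left(-1\right) \left(-558\right) = 558$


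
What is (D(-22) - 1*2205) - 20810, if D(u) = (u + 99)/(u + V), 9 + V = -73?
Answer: -2393637/104 ≈ -23016.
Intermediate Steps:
V = -82 (V = -9 - 73 = -82)
D(u) = (99 + u)/(-82 + u) (D(u) = (u + 99)/(u - 82) = (99 + u)/(-82 + u))
(D(-22) - 1*2205) - 20810 = ((99 - 22)/(-82 - 22) - 1*2205) - 20810 = (77/(-104) - 2205) - 20810 = (-1/104*77 - 2205) - 20810 = (-77/104 - 2205) - 20810 = -229397/104 - 20810 = -2393637/104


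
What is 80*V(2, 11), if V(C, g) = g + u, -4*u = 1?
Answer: 860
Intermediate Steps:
u = -1/4 (u = -1/4*1 = -1/4 ≈ -0.25000)
V(C, g) = -1/4 + g (V(C, g) = g - 1/4 = -1/4 + g)
80*V(2, 11) = 80*(-1/4 + 11) = 80*(43/4) = 860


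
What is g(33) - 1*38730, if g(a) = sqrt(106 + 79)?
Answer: -38730 + sqrt(185) ≈ -38716.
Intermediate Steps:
g(a) = sqrt(185)
g(33) - 1*38730 = sqrt(185) - 1*38730 = sqrt(185) - 38730 = -38730 + sqrt(185)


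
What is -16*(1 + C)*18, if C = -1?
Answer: 0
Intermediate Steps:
-16*(1 + C)*18 = -16*(1 - 1)*18 = -16*0*18 = 0*18 = 0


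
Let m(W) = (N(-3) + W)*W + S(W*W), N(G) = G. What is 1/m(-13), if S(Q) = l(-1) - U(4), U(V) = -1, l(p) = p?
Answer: 1/208 ≈ 0.0048077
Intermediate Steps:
S(Q) = 0 (S(Q) = -1 - 1*(-1) = -1 + 1 = 0)
m(W) = W*(-3 + W) (m(W) = (-3 + W)*W + 0 = W*(-3 + W) + 0 = W*(-3 + W))
1/m(-13) = 1/(-13*(-3 - 13)) = 1/(-13*(-16)) = 1/208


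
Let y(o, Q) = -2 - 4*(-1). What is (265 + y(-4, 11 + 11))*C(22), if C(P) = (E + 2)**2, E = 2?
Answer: 4272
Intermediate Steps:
y(o, Q) = 2 (y(o, Q) = -2 + 4 = 2)
C(P) = 16 (C(P) = (2 + 2)**2 = 4**2 = 16)
(265 + y(-4, 11 + 11))*C(22) = (265 + 2)*16 = 267*16 = 4272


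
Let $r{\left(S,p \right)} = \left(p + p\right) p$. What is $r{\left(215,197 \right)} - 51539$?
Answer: $26079$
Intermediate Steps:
$r{\left(S,p \right)} = 2 p^{2}$ ($r{\left(S,p \right)} = 2 p p = 2 p^{2}$)
$r{\left(215,197 \right)} - 51539 = 2 \cdot 197^{2} - 51539 = 2 \cdot 38809 - 51539 = 77618 - 51539 = 26079$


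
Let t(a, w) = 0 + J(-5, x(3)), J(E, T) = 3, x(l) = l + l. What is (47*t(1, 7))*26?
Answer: 3666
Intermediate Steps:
x(l) = 2*l
t(a, w) = 3 (t(a, w) = 0 + 3 = 3)
(47*t(1, 7))*26 = (47*3)*26 = 141*26 = 3666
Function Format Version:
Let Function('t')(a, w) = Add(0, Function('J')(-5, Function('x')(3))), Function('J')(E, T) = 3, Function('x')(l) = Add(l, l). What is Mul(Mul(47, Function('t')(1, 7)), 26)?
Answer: 3666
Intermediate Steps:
Function('x')(l) = Mul(2, l)
Function('t')(a, w) = 3 (Function('t')(a, w) = Add(0, 3) = 3)
Mul(Mul(47, Function('t')(1, 7)), 26) = Mul(Mul(47, 3), 26) = Mul(141, 26) = 3666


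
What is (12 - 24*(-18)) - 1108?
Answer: -664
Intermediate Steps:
(12 - 24*(-18)) - 1108 = (12 + 432) - 1108 = 444 - 1108 = -664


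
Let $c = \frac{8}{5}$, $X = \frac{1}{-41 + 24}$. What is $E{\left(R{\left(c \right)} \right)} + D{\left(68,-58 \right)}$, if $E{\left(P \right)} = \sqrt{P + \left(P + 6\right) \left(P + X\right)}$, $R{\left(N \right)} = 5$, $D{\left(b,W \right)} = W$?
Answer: $-58 + \frac{\sqrt{17153}}{17} \approx -50.296$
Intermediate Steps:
$X = - \frac{1}{17}$ ($X = \frac{1}{-17} = - \frac{1}{17} \approx -0.058824$)
$c = \frac{8}{5}$ ($c = 8 \cdot \frac{1}{5} = \frac{8}{5} \approx 1.6$)
$E{\left(P \right)} = \sqrt{P + \left(6 + P\right) \left(- \frac{1}{17} + P\right)}$ ($E{\left(P \right)} = \sqrt{P + \left(P + 6\right) \left(P - \frac{1}{17}\right)} = \sqrt{P + \left(6 + P\right) \left(- \frac{1}{17} + P\right)}$)
$E{\left(R{\left(c \right)} \right)} + D{\left(68,-58 \right)} = \frac{\sqrt{-102 + 289 \cdot 5^{2} + 2006 \cdot 5}}{17} - 58 = \frac{\sqrt{-102 + 289 \cdot 25 + 10030}}{17} - 58 = \frac{\sqrt{-102 + 7225 + 10030}}{17} - 58 = \frac{\sqrt{17153}}{17} - 58 = -58 + \frac{\sqrt{17153}}{17}$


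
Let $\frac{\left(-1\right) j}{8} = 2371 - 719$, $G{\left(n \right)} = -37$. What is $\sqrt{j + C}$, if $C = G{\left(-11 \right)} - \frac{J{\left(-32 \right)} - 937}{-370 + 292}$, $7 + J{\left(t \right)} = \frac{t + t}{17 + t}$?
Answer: $\frac{i \sqrt{504403445}}{195} \approx 115.17 i$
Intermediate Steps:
$j = -13216$ ($j = - 8 \left(2371 - 719\right) = \left(-8\right) 1652 = -13216$)
$J{\left(t \right)} = -7 + \frac{2 t}{17 + t}$ ($J{\left(t \right)} = -7 + \frac{t + t}{17 + t} = -7 + \frac{2 t}{17 + t}$)
$C = - \frac{28693}{585}$ ($C = -37 - \frac{\frac{-119 - -160}{17 - 32} - 937}{-370 + 292} = -37 - \frac{\frac{-119 + 160}{-15} - 937}{-78} = -37 - \left(\left(- \frac{1}{15}\right) 41 - 937\right) \left(- \frac{1}{78}\right) = -37 - \left(- \frac{41}{15} - 937\right) \left(- \frac{1}{78}\right) = -37 - \left(- \frac{14096}{15}\right) \left(- \frac{1}{78}\right) = -37 - \frac{7048}{585} = - \frac{28693}{585} \approx -49.048$)
$\sqrt{j + C} = \sqrt{-13216 - \frac{28693}{585}} = \sqrt{- \frac{7760053}{585}} = \frac{i \sqrt{504403445}}{195}$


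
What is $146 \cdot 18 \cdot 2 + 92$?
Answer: $5348$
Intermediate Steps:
$146 \cdot 18 \cdot 2 + 92 = 146 \cdot 36 + 92 = 5256 + 92 = 5348$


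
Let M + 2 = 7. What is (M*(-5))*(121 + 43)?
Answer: -4100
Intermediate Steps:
M = 5 (M = -2 + 7 = 5)
(M*(-5))*(121 + 43) = (5*(-5))*(121 + 43) = -25*164 = -4100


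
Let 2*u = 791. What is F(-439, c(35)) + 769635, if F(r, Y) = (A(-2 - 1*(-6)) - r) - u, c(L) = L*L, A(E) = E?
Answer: 1539365/2 ≈ 7.6968e+5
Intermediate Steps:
u = 791/2 (u = (1/2)*791 = 791/2 ≈ 395.50)
c(L) = L**2
F(r, Y) = -783/2 - r (F(r, Y) = ((-2 - 1*(-6)) - r) - 1*791/2 = ((-2 + 6) - r) - 791/2 = (4 - r) - 791/2 = -783/2 - r)
F(-439, c(35)) + 769635 = (-783/2 - 1*(-439)) + 769635 = (-783/2 + 439) + 769635 = 95/2 + 769635 = 1539365/2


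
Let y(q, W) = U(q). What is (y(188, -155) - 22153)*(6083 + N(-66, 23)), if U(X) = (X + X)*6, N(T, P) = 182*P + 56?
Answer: -205436525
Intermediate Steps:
N(T, P) = 56 + 182*P
U(X) = 12*X (U(X) = (2*X)*6 = 12*X)
y(q, W) = 12*q
(y(188, -155) - 22153)*(6083 + N(-66, 23)) = (12*188 - 22153)*(6083 + (56 + 182*23)) = (2256 - 22153)*(6083 + (56 + 4186)) = -19897*(6083 + 4242) = -19897*10325 = -205436525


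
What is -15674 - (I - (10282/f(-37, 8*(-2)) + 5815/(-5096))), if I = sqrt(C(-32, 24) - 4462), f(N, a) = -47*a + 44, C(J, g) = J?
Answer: -15883124013/1014104 - I*sqrt(4494) ≈ -15662.0 - 67.037*I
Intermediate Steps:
f(N, a) = 44 - 47*a
I = I*sqrt(4494) (I = sqrt(-32 - 4462) = sqrt(-4494) = I*sqrt(4494) ≈ 67.037*I)
-15674 - (I - (10282/f(-37, 8*(-2)) + 5815/(-5096))) = -15674 - (I*sqrt(4494) - (10282/(44 - 376*(-2)) + 5815/(-5096))) = -15674 - (I*sqrt(4494) - (10282/(44 - 47*(-16)) + 5815*(-1/5096))) = -15674 - (I*sqrt(4494) - (10282/(44 + 752) - 5815/5096)) = -15674 - (I*sqrt(4494) - (10282/796 - 5815/5096)) = -15674 - (I*sqrt(4494) - (10282*(1/796) - 5815/5096)) = -15674 - (I*sqrt(4494) - (5141/398 - 5815/5096)) = -15674 - (I*sqrt(4494) - 1*11942083/1014104) = -15674 - (I*sqrt(4494) - 11942083/1014104) = -15674 - (-11942083/1014104 + I*sqrt(4494)) = -15674 + (11942083/1014104 - I*sqrt(4494)) = -15883124013/1014104 - I*sqrt(4494)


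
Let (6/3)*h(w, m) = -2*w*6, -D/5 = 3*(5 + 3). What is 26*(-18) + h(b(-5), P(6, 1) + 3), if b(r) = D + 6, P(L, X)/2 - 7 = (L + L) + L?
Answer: 216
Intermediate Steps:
P(L, X) = 14 + 6*L (P(L, X) = 14 + 2*((L + L) + L) = 14 + 2*(2*L + L) = 14 + 2*(3*L) = 14 + 6*L)
D = -120 (D = -15*(5 + 3) = -15*8 = -5*24 = -120)
b(r) = -114 (b(r) = -120 + 6 = -114)
h(w, m) = -6*w (h(w, m) = (-2*w*6)/2 = (-12*w)/2 = -6*w)
26*(-18) + h(b(-5), P(6, 1) + 3) = 26*(-18) - 6*(-114) = -468 + 684 = 216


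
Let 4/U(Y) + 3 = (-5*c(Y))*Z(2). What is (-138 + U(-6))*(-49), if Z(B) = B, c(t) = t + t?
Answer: 790958/117 ≈ 6760.3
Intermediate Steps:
c(t) = 2*t
U(Y) = 4/(-3 - 20*Y) (U(Y) = 4/(-3 - 10*Y*2) = 4/(-3 - 20*Y))
(-138 + U(-6))*(-49) = (-138 - 4/(3 + 20*(-6)))*(-49) = (-138 - 4/(3 - 120))*(-49) = (-138 - 4/(-117))*(-49) = (-138 - 4*(-1/117))*(-49) = (-138 + 4/117)*(-49) = -16142/117*(-49) = 790958/117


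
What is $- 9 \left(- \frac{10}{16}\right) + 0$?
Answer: $\frac{45}{8} \approx 5.625$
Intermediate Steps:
$- 9 \left(- \frac{10}{16}\right) + 0 = - 9 \left(\left(-10\right) \frac{1}{16}\right) + 0 = \left(-9\right) \left(- \frac{5}{8}\right) + 0 = \frac{45}{8} + 0 = \frac{45}{8}$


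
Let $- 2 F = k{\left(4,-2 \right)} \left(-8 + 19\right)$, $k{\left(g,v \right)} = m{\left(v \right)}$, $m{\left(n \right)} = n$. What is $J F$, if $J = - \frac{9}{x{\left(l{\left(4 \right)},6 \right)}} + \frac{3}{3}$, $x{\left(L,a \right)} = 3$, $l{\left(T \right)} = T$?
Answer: $-22$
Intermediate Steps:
$k{\left(g,v \right)} = v$
$F = 11$ ($F = - \frac{\left(-2\right) \left(-8 + 19\right)}{2} = - \frac{\left(-2\right) 11}{2} = \left(- \frac{1}{2}\right) \left(-22\right) = 11$)
$J = -2$ ($J = - \frac{9}{3} + \frac{3}{3} = \left(-9\right) \frac{1}{3} + 3 \cdot \frac{1}{3} = -3 + 1 = -2$)
$J F = \left(-2\right) 11 = -22$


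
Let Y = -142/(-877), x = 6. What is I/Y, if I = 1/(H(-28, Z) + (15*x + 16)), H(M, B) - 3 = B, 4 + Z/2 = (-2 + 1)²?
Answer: 877/14626 ≈ 0.059962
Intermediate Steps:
Z = -6 (Z = -8 + 2*(-2 + 1)² = -8 + 2*(-1)² = -8 + 2*1 = -8 + 2 = -6)
H(M, B) = 3 + B
I = 1/103 (I = 1/((3 - 6) + (15*6 + 16)) = 1/(-3 + (90 + 16)) = 1/(-3 + 106) = 1/103 ≈ 0.0097087)
Y = 142/877 (Y = -142*(-1/877) = 142/877 ≈ 0.16192)
I/Y = 1/(103*(142/877)) = (1/103)*(877/142) = 877/14626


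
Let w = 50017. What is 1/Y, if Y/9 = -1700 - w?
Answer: -1/465453 ≈ -2.1484e-6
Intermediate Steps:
Y = -465453 (Y = 9*(-1700 - 1*50017) = 9*(-1700 - 50017) = 9*(-51717) = -465453)
1/Y = 1/(-465453) = -1/465453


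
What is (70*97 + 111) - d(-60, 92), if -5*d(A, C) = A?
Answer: 6889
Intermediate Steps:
d(A, C) = -A/5
(70*97 + 111) - d(-60, 92) = (70*97 + 111) - (-1)*(-60)/5 = (6790 + 111) - 1*12 = 6901 - 12 = 6889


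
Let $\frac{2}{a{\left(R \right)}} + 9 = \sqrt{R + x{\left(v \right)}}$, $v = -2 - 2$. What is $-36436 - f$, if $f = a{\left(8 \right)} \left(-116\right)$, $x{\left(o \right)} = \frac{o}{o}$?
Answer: $- \frac{109424}{3} \approx -36475.0$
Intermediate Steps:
$v = -4$ ($v = -2 - 2 = -4$)
$x{\left(o \right)} = 1$
$a{\left(R \right)} = \frac{2}{-9 + \sqrt{1 + R}}$ ($a{\left(R \right)} = \frac{2}{-9 + \sqrt{R + 1}} = \frac{2}{-9 + \sqrt{1 + R}}$)
$f = \frac{116}{3}$ ($f = \frac{2}{-9 + \sqrt{1 + 8}} \left(-116\right) = \frac{2}{-9 + \sqrt{9}} \left(-116\right) = \frac{2}{-9 + 3} \left(-116\right) = \frac{2}{-6} \left(-116\right) = 2 \left(- \frac{1}{6}\right) \left(-116\right) = \left(- \frac{1}{3}\right) \left(-116\right) = \frac{116}{3} \approx 38.667$)
$-36436 - f = -36436 - \frac{116}{3} = - \frac{109424}{3}$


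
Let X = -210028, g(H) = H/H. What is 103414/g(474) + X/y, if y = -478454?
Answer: 24739525992/239227 ≈ 1.0341e+5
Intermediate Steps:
g(H) = 1
103414/g(474) + X/y = 103414/1 - 210028/(-478454) = 103414*1 - 210028*(-1/478454) = 103414 + 105014/239227 = 24739525992/239227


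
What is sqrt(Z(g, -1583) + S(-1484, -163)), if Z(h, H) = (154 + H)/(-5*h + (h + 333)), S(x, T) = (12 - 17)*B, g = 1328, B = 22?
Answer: I*sqrt(2719833519)/4979 ≈ 10.474*I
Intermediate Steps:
S(x, T) = -110 (S(x, T) = (12 - 17)*22 = -5*22 = -110)
Z(h, H) = (154 + H)/(333 - 4*h) (Z(h, H) = (154 + H)/(-5*h + (333 + h)) = (154 + H)/(333 - 4*h))
sqrt(Z(g, -1583) + S(-1484, -163)) = sqrt((-154 - 1*(-1583))/(-333 + 4*1328) - 110) = sqrt((-154 + 1583)/(-333 + 5312) - 110) = sqrt(1429/4979 - 110) = sqrt(-546261/4979) = I*sqrt(2719833519)/4979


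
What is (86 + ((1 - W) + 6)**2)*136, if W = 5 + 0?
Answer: 12240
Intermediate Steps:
W = 5
(86 + ((1 - W) + 6)**2)*136 = (86 + ((1 - 1*5) + 6)**2)*136 = (86 + ((1 - 5) + 6)**2)*136 = (86 + (-4 + 6)**2)*136 = (86 + 2**2)*136 = (86 + 4)*136 = 90*136 = 12240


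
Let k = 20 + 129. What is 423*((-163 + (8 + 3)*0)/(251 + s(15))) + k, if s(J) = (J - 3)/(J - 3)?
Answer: -3489/28 ≈ -124.61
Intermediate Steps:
s(J) = 1 (s(J) = (-3 + J)/(-3 + J) = 1)
k = 149
423*((-163 + (8 + 3)*0)/(251 + s(15))) + k = 423*((-163 + (8 + 3)*0)/(251 + 1)) + 149 = 423*((-163 + 11*0)/252) + 149 = 423*((-163 + 0)*(1/252)) + 149 = 423*(-163*1/252) + 149 = 423*(-163/252) + 149 = -7661/28 + 149 = -3489/28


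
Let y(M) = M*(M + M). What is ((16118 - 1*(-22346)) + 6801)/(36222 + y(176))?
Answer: 45265/98174 ≈ 0.46107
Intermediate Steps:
y(M) = 2*M² (y(M) = M*(2*M) = 2*M²)
((16118 - 1*(-22346)) + 6801)/(36222 + y(176)) = ((16118 - 1*(-22346)) + 6801)/(36222 + 2*176²) = ((16118 + 22346) + 6801)/(36222 + 2*30976) = (38464 + 6801)/(36222 + 61952) = 45265/98174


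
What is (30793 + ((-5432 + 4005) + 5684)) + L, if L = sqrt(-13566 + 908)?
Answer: 35050 + I*sqrt(12658) ≈ 35050.0 + 112.51*I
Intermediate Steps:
L = I*sqrt(12658) (L = sqrt(-12658) = I*sqrt(12658) ≈ 112.51*I)
(30793 + ((-5432 + 4005) + 5684)) + L = (30793 + ((-5432 + 4005) + 5684)) + I*sqrt(12658) = (30793 + (-1427 + 5684)) + I*sqrt(12658) = (30793 + 4257) + I*sqrt(12658) = 35050 + I*sqrt(12658)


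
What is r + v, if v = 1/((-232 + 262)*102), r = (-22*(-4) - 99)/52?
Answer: -4201/19890 ≈ -0.21121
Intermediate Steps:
r = -11/52 (r = (88 - 99)*(1/52) = -11*1/52 = -11/52 ≈ -0.21154)
v = 1/3060 (v = (1/102)/30 = (1/30)*(1/102) = 1/3060 ≈ 0.00032680)
r + v = -11/52 + 1/3060 = -4201/19890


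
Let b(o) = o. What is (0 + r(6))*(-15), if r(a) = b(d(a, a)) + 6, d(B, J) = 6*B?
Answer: -630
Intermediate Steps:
r(a) = 6 + 6*a (r(a) = 6*a + 6 = 6 + 6*a)
(0 + r(6))*(-15) = (0 + (6 + 6*6))*(-15) = (0 + (6 + 36))*(-15) = (0 + 42)*(-15) = 42*(-15) = -630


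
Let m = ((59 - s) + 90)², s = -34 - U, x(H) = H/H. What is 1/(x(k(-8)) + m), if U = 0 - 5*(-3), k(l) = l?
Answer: 1/39205 ≈ 2.5507e-5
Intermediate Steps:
x(H) = 1
U = 15 (U = 0 + 15 = 15)
s = -49 (s = -34 - 1*15 = -34 - 15 = -49)
m = 39204 (m = ((59 - 1*(-49)) + 90)² = ((59 + 49) + 90)² = (108 + 90)² = 198² = 39204)
1/(x(k(-8)) + m) = 1/(1 + 39204) = 1/39205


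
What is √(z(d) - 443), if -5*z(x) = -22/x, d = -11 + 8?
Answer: I*√100005/15 ≈ 21.082*I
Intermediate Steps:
d = -3
z(x) = 22/(5*x) (z(x) = -(-22)/(5*x) = 22/(5*x))
√(z(d) - 443) = √((22/5)/(-3) - 443) = √((22/5)*(-⅓) - 443) = √(-22/15 - 443) = √(-6667/15) = I*√100005/15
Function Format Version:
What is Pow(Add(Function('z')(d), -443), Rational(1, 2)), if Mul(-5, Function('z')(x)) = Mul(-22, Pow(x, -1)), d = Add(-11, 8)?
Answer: Mul(Rational(1, 15), I, Pow(100005, Rational(1, 2))) ≈ Mul(21.082, I)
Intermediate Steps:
d = -3
Function('z')(x) = Mul(Rational(22, 5), Pow(x, -1)) (Function('z')(x) = Mul(Rational(-1, 5), Mul(-22, Pow(x, -1))) = Mul(Rational(22, 5), Pow(x, -1)))
Pow(Add(Function('z')(d), -443), Rational(1, 2)) = Pow(Add(Mul(Rational(22, 5), Pow(-3, -1)), -443), Rational(1, 2)) = Pow(Add(Mul(Rational(22, 5), Rational(-1, 3)), -443), Rational(1, 2)) = Pow(Add(Rational(-22, 15), -443), Rational(1, 2)) = Pow(Rational(-6667, 15), Rational(1, 2)) = Mul(Rational(1, 15), I, Pow(100005, Rational(1, 2)))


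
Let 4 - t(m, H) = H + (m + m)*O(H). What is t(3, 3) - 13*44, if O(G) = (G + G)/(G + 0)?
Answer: -583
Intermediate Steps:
O(G) = 2 (O(G) = (2*G)/G = 2)
t(m, H) = 4 - H - 4*m (t(m, H) = 4 - (H + (m + m)*2) = 4 - (H + (2*m)*2) = 4 - (H + 4*m) = 4 + (-H - 4*m) = 4 - H - 4*m)
t(3, 3) - 13*44 = (4 - 1*3 - 4*3) - 13*44 = (4 - 3 - 12) - 572 = -11 - 572 = -583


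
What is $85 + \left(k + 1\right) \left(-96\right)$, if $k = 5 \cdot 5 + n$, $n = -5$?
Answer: $-1931$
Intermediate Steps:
$k = 20$ ($k = 5 \cdot 5 - 5 = 25 - 5 = 20$)
$85 + \left(k + 1\right) \left(-96\right) = 85 + \left(20 + 1\right) \left(-96\right) = 85 + 21 \left(-96\right) = 85 - 2016 = -1931$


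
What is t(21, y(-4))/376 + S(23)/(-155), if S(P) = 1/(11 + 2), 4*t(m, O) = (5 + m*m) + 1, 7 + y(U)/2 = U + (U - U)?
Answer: 899201/3030560 ≈ 0.29671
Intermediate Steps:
y(U) = -14 + 2*U (y(U) = -14 + 2*(U + (U - U)) = -14 + 2*(U + 0) = -14 + 2*U)
t(m, O) = 3/2 + m²/4 (t(m, O) = ((5 + m*m) + 1)/4 = ((5 + m²) + 1)/4 = (6 + m²)/4 = 3/2 + m²/4)
S(P) = 1/13
t(21, y(-4))/376 + S(23)/(-155) = (3/2 + (¼)*21²)/376 + (1/13)/(-155) = (3/2 + (¼)*441)*(1/376) + (1/13)*(-1/155) = (3/2 + 441/4)*(1/376) - 1/2015 = (447/4)*(1/376) - 1/2015 = 447/1504 - 1/2015 = 899201/3030560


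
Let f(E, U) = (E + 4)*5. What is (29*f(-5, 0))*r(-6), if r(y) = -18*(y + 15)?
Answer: 23490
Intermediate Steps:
f(E, U) = 20 + 5*E (f(E, U) = (4 + E)*5 = 20 + 5*E)
r(y) = -270 - 18*y (r(y) = -18*(15 + y) = -270 - 18*y)
(29*f(-5, 0))*r(-6) = (29*(20 + 5*(-5)))*(-270 - 18*(-6)) = (29*(20 - 25))*(-270 + 108) = (29*(-5))*(-162) = -145*(-162) = 23490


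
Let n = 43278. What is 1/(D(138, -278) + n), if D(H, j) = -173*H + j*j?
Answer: 1/96688 ≈ 1.0343e-5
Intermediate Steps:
D(H, j) = j² - 173*H (D(H, j) = -173*H + j² = j² - 173*H)
1/(D(138, -278) + n) = 1/(((-278)² - 173*138) + 43278) = 1/((77284 - 23874) + 43278) = 1/(53410 + 43278) = 1/96688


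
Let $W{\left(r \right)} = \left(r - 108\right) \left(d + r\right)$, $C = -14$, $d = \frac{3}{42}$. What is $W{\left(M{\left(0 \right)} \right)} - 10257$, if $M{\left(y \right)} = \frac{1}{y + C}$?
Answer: $-10257$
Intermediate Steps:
$d = \frac{1}{14}$ ($d = 3 \cdot \frac{1}{42} = \frac{1}{14} \approx 0.071429$)
$M{\left(y \right)} = \frac{1}{-14 + y}$ ($M{\left(y \right)} = \frac{1}{y - 14} = \frac{1}{-14 + y}$)
$W{\left(r \right)} = \left(-108 + r\right) \left(\frac{1}{14} + r\right)$ ($W{\left(r \right)} = \left(r - 108\right) \left(\frac{1}{14} + r\right) = \left(-108 + r\right) \left(\frac{1}{14} + r\right)$)
$W{\left(M{\left(0 \right)} \right)} - 10257 = \left(- \frac{54}{7} + \left(\frac{1}{-14 + 0}\right)^{2} - \frac{1511}{14 \left(-14 + 0\right)}\right) - 10257 = \left(- \frac{54}{7} + \left(\frac{1}{-14}\right)^{2} - \frac{1511}{14 \left(-14\right)}\right) - 10257 = \left(- \frac{54}{7} + \left(- \frac{1}{14}\right)^{2} - - \frac{1511}{196}\right) - 10257 = \left(- \frac{54}{7} + \frac{1}{196} + \frac{1511}{196}\right) - 10257 = 0 - 10257 = -10257$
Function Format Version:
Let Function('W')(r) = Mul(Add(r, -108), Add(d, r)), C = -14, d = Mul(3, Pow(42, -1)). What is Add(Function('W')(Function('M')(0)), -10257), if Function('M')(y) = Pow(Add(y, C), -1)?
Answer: -10257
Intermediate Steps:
d = Rational(1, 14) (d = Mul(3, Rational(1, 42)) = Rational(1, 14) ≈ 0.071429)
Function('M')(y) = Pow(Add(-14, y), -1) (Function('M')(y) = Pow(Add(y, -14), -1) = Pow(Add(-14, y), -1))
Function('W')(r) = Mul(Add(-108, r), Add(Rational(1, 14), r)) (Function('W')(r) = Mul(Add(r, -108), Add(Rational(1, 14), r)) = Mul(Add(-108, r), Add(Rational(1, 14), r)))
Add(Function('W')(Function('M')(0)), -10257) = Add(Add(Rational(-54, 7), Pow(Pow(Add(-14, 0), -1), 2), Mul(Rational(-1511, 14), Pow(Add(-14, 0), -1))), -10257) = Add(Add(Rational(-54, 7), Pow(Pow(-14, -1), 2), Mul(Rational(-1511, 14), Pow(-14, -1))), -10257) = Add(Add(Rational(-54, 7), Pow(Rational(-1, 14), 2), Mul(Rational(-1511, 14), Rational(-1, 14))), -10257) = Add(Add(Rational(-54, 7), Rational(1, 196), Rational(1511, 196)), -10257) = Add(0, -10257) = -10257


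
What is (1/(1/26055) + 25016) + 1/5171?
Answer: 264088142/5171 ≈ 51071.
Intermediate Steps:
(1/(1/26055) + 25016) + 1/5171 = (26055 + 25016) + 1/5171 = 51071 + 1/5171 = 264088142/5171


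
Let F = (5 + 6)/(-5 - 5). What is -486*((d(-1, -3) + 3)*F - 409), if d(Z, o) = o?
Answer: 198774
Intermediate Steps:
F = -11/10 (F = 11/(-10) = 11*(-⅒) = -11/10 ≈ -1.1000)
-486*((d(-1, -3) + 3)*F - 409) = -486*((-3 + 3)*(-11/10) - 409) = -486*(0*(-11/10) - 409) = -486*(0 - 409) = -486*(-409) = 198774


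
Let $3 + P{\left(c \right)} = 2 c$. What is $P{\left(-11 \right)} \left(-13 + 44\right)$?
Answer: $-775$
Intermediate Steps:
$P{\left(c \right)} = -3 + 2 c$
$P{\left(-11 \right)} \left(-13 + 44\right) = \left(-3 + 2 \left(-11\right)\right) \left(-13 + 44\right) = \left(-3 - 22\right) 31 = \left(-25\right) 31 = -775$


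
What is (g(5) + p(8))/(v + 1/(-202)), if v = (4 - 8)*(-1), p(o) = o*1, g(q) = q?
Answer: 2626/807 ≈ 3.2540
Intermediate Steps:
p(o) = o
v = 4 (v = -4*(-1) = 4)
(g(5) + p(8))/(v + 1/(-202)) = (5 + 8)/(4 + 1/(-202)) = 13/(4 - 1/202) = 13/(807/202) = 13*(202/807) = 2626/807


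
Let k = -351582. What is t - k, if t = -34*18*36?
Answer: 329550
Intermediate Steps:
t = -22032 (t = -612*36 = -22032)
t - k = -22032 - 1*(-351582) = -22032 + 351582 = 329550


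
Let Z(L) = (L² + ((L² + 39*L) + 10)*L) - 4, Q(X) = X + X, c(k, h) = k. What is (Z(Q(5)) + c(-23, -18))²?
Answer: 25735329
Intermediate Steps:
Q(X) = 2*X
Z(L) = -4 + L² + L*(10 + L² + 39*L) (Z(L) = (L² + (10 + L² + 39*L)*L) - 4 = (L² + L*(10 + L² + 39*L)) - 4 = -4 + L² + L*(10 + L² + 39*L))
(Z(Q(5)) + c(-23, -18))² = ((-4 + (2*5)³ + 10*(2*5) + 40*(2*5)²) - 23)² = ((-4 + 10³ + 10*10 + 40*10²) - 23)² = ((-4 + 1000 + 100 + 40*100) - 23)² = ((-4 + 1000 + 100 + 4000) - 23)² = (5096 - 23)² = 5073² = 25735329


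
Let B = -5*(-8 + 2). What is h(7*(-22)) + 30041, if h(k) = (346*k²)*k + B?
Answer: -1263653273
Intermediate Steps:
B = 30 (B = -5*(-6) = 30)
h(k) = 30 + 346*k³ (h(k) = (346*k²)*k + 30 = 346*k³ + 30 = 30 + 346*k³)
h(7*(-22)) + 30041 = (30 + 346*(7*(-22))³) + 30041 = (30 + 346*(-154)³) + 30041 = (30 + 346*(-3652264)) + 30041 = (30 - 1263683344) + 30041 = -1263683314 + 30041 = -1263653273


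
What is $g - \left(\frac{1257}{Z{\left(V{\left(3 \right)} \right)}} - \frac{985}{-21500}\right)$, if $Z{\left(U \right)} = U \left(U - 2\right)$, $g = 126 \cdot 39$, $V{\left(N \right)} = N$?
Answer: $\frac{19328303}{4300} \approx 4495.0$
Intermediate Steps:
$g = 4914$
$Z{\left(U \right)} = U \left(-2 + U\right)$
$g - \left(\frac{1257}{Z{\left(V{\left(3 \right)} \right)}} - \frac{985}{-21500}\right) = 4914 - \left(\frac{1257}{3 \left(-2 + 3\right)} - \frac{985}{-21500}\right) = 4914 - \left(\frac{1257}{3 \cdot 1} - - \frac{197}{4300}\right) = 4914 - \left(\frac{1257}{3} + \frac{197}{4300}\right) = 4914 - \left(1257 \cdot \frac{1}{3} + \frac{197}{4300}\right) = 4914 - \left(419 + \frac{197}{4300}\right) = 4914 - \frac{1801897}{4300} = \frac{19328303}{4300}$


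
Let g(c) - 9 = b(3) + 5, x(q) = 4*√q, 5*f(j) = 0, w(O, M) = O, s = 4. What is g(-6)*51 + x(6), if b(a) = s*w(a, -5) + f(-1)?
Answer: 1326 + 4*√6 ≈ 1335.8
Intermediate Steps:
f(j) = 0 (f(j) = (⅕)*0 = 0)
b(a) = 4*a (b(a) = 4*a + 0 = 4*a)
g(c) = 26 (g(c) = 9 + (4*3 + 5) = 9 + (12 + 5) = 9 + 17 = 26)
g(-6)*51 + x(6) = 26*51 + 4*√6 = 1326 + 4*√6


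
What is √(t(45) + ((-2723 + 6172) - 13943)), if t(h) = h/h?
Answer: I*√10493 ≈ 102.44*I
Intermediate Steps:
t(h) = 1
√(t(45) + ((-2723 + 6172) - 13943)) = √(1 + ((-2723 + 6172) - 13943)) = √(1 + (3449 - 13943)) = √(1 - 10494) = √(-10493) = I*√10493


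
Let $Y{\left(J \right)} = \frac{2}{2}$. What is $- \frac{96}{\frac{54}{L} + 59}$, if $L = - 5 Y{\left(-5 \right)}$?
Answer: $- \frac{480}{241} \approx -1.9917$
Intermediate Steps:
$Y{\left(J \right)} = 1$ ($Y{\left(J \right)} = 2 \cdot \frac{1}{2} = 1$)
$L = -5$ ($L = \left(-5\right) 1 = -5$)
$- \frac{96}{\frac{54}{L} + 59} = - \frac{96}{\frac{54}{-5} + 59} = - \frac{96}{54 \left(- \frac{1}{5}\right) + 59} = - \frac{96}{- \frac{54}{5} + 59} = - \frac{96}{\frac{241}{5}} = \left(-96\right) \frac{5}{241} = - \frac{480}{241}$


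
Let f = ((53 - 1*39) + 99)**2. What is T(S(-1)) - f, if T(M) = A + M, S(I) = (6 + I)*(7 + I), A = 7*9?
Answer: -12676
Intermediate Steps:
f = 12769 (f = ((53 - 39) + 99)**2 = (14 + 99)**2 = 113**2 = 12769)
A = 63
T(M) = 63 + M
T(S(-1)) - f = (63 + (42 + (-1)**2 + 13*(-1))) - 1*12769 = (63 + (42 + 1 - 13)) - 12769 = (63 + 30) - 12769 = 93 - 12769 = -12676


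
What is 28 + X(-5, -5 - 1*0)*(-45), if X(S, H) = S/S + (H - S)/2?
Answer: -17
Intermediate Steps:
X(S, H) = 1 + H/2 - S/2 (X(S, H) = 1 + (H - S)*(½) = 1 + (H/2 - S/2) = 1 + H/2 - S/2)
28 + X(-5, -5 - 1*0)*(-45) = 28 + (1 + (-5 - 1*0)/2 - ½*(-5))*(-45) = 28 + (1 + (-5 + 0)/2 + 5/2)*(-45) = 28 + (1 + (½)*(-5) + 5/2)*(-45) = 28 + (1 - 5/2 + 5/2)*(-45) = 28 + 1*(-45) = 28 - 45 = -17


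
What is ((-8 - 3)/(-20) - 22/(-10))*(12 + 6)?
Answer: 99/2 ≈ 49.500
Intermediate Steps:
((-8 - 3)/(-20) - 22/(-10))*(12 + 6) = (-11*(-1/20) - 22*(-⅒))*18 = (11/20 + 11/5)*18 = (11/4)*18 = 99/2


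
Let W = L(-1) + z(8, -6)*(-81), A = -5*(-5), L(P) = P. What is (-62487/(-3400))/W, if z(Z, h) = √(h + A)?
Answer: 62487/423837200 - 5061447*√19/423837200 ≈ -0.051906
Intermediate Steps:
A = 25
z(Z, h) = √(25 + h) (z(Z, h) = √(h + 25) = √(25 + h))
W = -1 - 81*√19 (W = -1 + √(25 - 6)*(-81) = -1 + √19*(-81) = -1 - 81*√19 ≈ -354.07)
(-62487/(-3400))/W = (-62487/(-3400))/(-1 - 81*√19) = (-62487*(-1/3400))/(-1 - 81*√19) = 62487/(3400*(-1 - 81*√19))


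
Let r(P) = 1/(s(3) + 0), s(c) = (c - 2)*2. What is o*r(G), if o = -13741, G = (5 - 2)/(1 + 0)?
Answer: -13741/2 ≈ -6870.5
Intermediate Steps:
G = 3 (G = 3/1 = 3*1 = 3)
s(c) = -4 + 2*c (s(c) = (-2 + c)*2 = -4 + 2*c)
r(P) = ½ (r(P) = 1/((-4 + 2*3) + 0) = 1/((-4 + 6) + 0) = 1/(2 + 0) = 1/2 = ½)
o*r(G) = -13741*½ = -13741/2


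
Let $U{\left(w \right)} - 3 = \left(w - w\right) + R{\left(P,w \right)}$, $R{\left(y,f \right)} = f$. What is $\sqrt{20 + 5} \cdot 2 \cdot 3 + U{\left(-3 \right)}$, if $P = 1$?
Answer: $30$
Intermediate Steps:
$U{\left(w \right)} = 3 + w$ ($U{\left(w \right)} = 3 + \left(\left(w - w\right) + w\right) = 3 + \left(0 + w\right) = 3 + w$)
$\sqrt{20 + 5} \cdot 2 \cdot 3 + U{\left(-3 \right)} = \sqrt{20 + 5} \cdot 2 \cdot 3 + \left(3 - 3\right) = \sqrt{25} \cdot 6 + 0 = 5 \cdot 6 + 0 = 30 + 0 = 30$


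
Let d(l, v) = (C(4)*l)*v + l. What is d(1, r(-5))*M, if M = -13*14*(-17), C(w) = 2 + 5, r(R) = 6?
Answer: 133042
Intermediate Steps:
C(w) = 7
d(l, v) = l + 7*l*v (d(l, v) = (7*l)*v + l = 7*l*v + l = l + 7*l*v)
M = 3094 (M = -182*(-17) = 3094)
d(1, r(-5))*M = (1*(1 + 7*6))*3094 = (1*(1 + 42))*3094 = (1*43)*3094 = 43*3094 = 133042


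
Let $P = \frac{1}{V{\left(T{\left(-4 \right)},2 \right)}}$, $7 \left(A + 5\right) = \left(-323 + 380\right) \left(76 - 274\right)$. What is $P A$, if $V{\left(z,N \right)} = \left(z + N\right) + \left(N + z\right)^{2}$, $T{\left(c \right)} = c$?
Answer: $- \frac{11321}{14} \approx -808.64$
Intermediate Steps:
$A = - \frac{11321}{7}$ ($A = -5 + \frac{\left(-323 + 380\right) \left(76 - 274\right)}{7} = -5 + \frac{57 \left(-198\right)}{7} = -5 + \frac{1}{7} \left(-11286\right) = -5 - \frac{11286}{7} = - \frac{11321}{7} \approx -1617.3$)
$V{\left(z,N \right)} = N + z + \left(N + z\right)^{2}$ ($V{\left(z,N \right)} = \left(N + z\right) + \left(N + z\right)^{2} = N + z + \left(N + z\right)^{2}$)
$P = \frac{1}{2}$ ($P = \frac{1}{2 - 4 + \left(2 - 4\right)^{2}} = \frac{1}{2 - 4 + \left(-2\right)^{2}} = \frac{1}{2 - 4 + 4} = \frac{1}{2} \approx 0.5$)
$P A = \frac{1}{2} \left(- \frac{11321}{7}\right) = - \frac{11321}{14}$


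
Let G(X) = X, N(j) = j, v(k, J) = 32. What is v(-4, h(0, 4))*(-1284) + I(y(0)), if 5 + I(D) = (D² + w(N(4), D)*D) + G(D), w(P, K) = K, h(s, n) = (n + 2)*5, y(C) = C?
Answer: -41093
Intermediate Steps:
h(s, n) = 10 + 5*n (h(s, n) = (2 + n)*5 = 10 + 5*n)
I(D) = -5 + D + 2*D² (I(D) = -5 + ((D² + D*D) + D) = -5 + ((D² + D²) + D) = -5 + (2*D² + D) = -5 + (D + 2*D²) = -5 + D + 2*D²)
v(-4, h(0, 4))*(-1284) + I(y(0)) = 32*(-1284) + (-5 + 0 + 2*0²) = -41088 + (-5 + 0 + 2*0) = -41088 + (-5 + 0 + 0) = -41088 - 5 = -41093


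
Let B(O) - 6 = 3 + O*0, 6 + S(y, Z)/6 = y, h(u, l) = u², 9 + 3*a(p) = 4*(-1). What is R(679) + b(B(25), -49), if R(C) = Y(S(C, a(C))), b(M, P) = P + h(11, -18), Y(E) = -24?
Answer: 48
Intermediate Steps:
a(p) = -13/3 (a(p) = -3 + (4*(-1))/3 = -3 + (⅓)*(-4) = -3 - 4/3 = -13/3)
S(y, Z) = -36 + 6*y
B(O) = 9 (B(O) = 6 + (3 + O*0) = 6 + (3 + 0) = 6 + 3 = 9)
b(M, P) = 121 + P (b(M, P) = P + 11² = P + 121 = 121 + P)
R(C) = -24
R(679) + b(B(25), -49) = -24 + (121 - 49) = -24 + 72 = 48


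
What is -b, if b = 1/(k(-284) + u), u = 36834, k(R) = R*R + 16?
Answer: -1/117506 ≈ -8.5102e-6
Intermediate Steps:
k(R) = 16 + R² (k(R) = R² + 16 = 16 + R²)
b = 1/117506 (b = 1/((16 + (-284)²) + 36834) = 1/((16 + 80656) + 36834) = 1/(80672 + 36834) = 1/117506 ≈ 8.5102e-6)
-b = -1*1/117506 = -1/117506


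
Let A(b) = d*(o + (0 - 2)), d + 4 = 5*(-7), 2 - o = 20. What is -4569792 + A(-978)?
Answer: -4569012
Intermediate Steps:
o = -18 (o = 2 - 1*20 = 2 - 20 = -18)
d = -39 (d = -4 + 5*(-7) = -4 - 35 = -39)
A(b) = 780 (A(b) = -39*(-18 + (0 - 2)) = -39*(-18 - 2) = -39*(-20) = 780)
-4569792 + A(-978) = -4569792 + 780 = -4569012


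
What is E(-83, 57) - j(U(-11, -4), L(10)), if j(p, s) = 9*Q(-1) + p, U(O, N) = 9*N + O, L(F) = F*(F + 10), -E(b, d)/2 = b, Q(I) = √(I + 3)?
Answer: 213 - 9*√2 ≈ 200.27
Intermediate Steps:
Q(I) = √(3 + I)
E(b, d) = -2*b
L(F) = F*(10 + F)
U(O, N) = O + 9*N
j(p, s) = p + 9*√2 (j(p, s) = 9*√(3 - 1) + p = 9*√2 + p = p + 9*√2)
E(-83, 57) - j(U(-11, -4), L(10)) = -2*(-83) - ((-11 + 9*(-4)) + 9*√2) = 166 - ((-11 - 36) + 9*√2) = 166 - (-47 + 9*√2) = 166 + (47 - 9*√2) = 213 - 9*√2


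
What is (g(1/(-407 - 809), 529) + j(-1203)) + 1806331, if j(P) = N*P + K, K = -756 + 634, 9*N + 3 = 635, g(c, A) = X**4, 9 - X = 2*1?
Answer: 5172398/3 ≈ 1.7241e+6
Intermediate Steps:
X = 7 (X = 9 - 2 = 7)
g(c, A) = 2401 (g(c, A) = 7**4 = 2401)
N = 632/9 (N = -1/3 + (1/9)*635 = -1/3 + 635/9 = 632/9 ≈ 70.222)
K = -122
j(P) = -122 + 632*P/9 (j(P) = 632*P/9 - 122 = -122 + 632*P/9)
(g(1/(-407 - 809), 529) + j(-1203)) + 1806331 = (2401 + (-122 + (632/9)*(-1203))) + 1806331 = (2401 + (-122 - 253432/3)) + 1806331 = (2401 - 253798/3) + 1806331 = -246595/3 + 1806331 = 5172398/3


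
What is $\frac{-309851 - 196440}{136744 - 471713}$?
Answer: $\frac{506291}{334969} \approx 1.5115$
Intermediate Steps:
$\frac{-309851 - 196440}{136744 - 471713} = - \frac{506291}{-334969} = \left(-506291\right) \left(- \frac{1}{334969}\right) = \frac{506291}{334969}$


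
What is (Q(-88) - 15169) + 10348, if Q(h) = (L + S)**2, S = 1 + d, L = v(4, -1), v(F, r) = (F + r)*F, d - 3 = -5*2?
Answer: -4785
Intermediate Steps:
d = -7 (d = 3 - 5*2 = 3 - 10 = -7)
v(F, r) = F*(F + r)
L = 12 (L = 4*(4 - 1) = 4*3 = 12)
S = -6 (S = 1 - 7 = -6)
Q(h) = 36 (Q(h) = (12 - 6)**2 = 6**2 = 36)
(Q(-88) - 15169) + 10348 = (36 - 15169) + 10348 = -15133 + 10348 = -4785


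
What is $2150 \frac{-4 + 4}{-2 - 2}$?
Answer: $0$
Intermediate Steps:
$2150 \frac{-4 + 4}{-2 - 2} = 2150 \frac{0}{-4} = 2150 \cdot 0 \left(- \frac{1}{4}\right) = 2150 \cdot 0 = 0$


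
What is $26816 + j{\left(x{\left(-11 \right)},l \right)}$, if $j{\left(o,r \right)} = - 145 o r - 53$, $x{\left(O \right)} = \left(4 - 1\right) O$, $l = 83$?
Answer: $423918$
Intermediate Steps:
$x{\left(O \right)} = 3 O$
$j{\left(o,r \right)} = -53 - 145 o r$ ($j{\left(o,r \right)} = - 145 o r - 53 = -53 - 145 o r$)
$26816 + j{\left(x{\left(-11 \right)},l \right)} = 26816 - \left(53 + 145 \cdot 3 \left(-11\right) 83\right) = 26816 - \left(53 - 397155\right) = 26816 + \left(-53 + 397155\right) = 26816 + 397102 = 423918$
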